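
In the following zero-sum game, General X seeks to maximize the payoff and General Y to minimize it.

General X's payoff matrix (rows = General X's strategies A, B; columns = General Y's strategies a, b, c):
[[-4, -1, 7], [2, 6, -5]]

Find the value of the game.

Column b is strictly dominated by a for General Y (it gives General X more in every row).
The remaining 2×2 game on (A, B) × (a, c) has no saddle point. Let General X play A with probability p; indifference gives −4p + 2(1−p) = 7p − 5(1−p), so p = 7/18.
Similarly General Y's optimal q on a is 2/3, and the value is -4·(2/3) + (7)·(1/3) = -1/3.

-1/3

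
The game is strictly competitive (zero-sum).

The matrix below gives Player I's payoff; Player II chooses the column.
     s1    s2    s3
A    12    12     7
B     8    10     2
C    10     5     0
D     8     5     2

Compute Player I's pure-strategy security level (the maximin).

7

The worst-case payoff for each row is A: 7, B: 2, C: 0, D: 2.
The best of these is 7.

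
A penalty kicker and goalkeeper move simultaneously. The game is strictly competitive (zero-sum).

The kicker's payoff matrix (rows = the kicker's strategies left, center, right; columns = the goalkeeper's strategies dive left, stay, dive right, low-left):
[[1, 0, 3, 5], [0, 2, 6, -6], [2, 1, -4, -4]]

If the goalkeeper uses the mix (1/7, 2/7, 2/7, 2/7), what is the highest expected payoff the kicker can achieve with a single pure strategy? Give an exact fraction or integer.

17/7

left: (1)·(1/7) + (0)·(2/7) + (3)·(2/7) + (5)·(2/7) = 17/7.
center: (0)·(1/7) + (2)·(2/7) + (6)·(2/7) + (-6)·(2/7) = 4/7.
right: (2)·(1/7) + (1)·(2/7) + (-4)·(2/7) + (-4)·(2/7) = -12/7.
The best pure response is left with expected payoff 17/7.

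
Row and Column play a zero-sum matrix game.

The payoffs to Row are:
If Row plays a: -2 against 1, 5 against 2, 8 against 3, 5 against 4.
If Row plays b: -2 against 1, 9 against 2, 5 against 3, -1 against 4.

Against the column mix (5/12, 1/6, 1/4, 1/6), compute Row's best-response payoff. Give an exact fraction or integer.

17/6

a: (-2)·(5/12) + (5)·(1/6) + (8)·(1/4) + (5)·(1/6) = 17/6.
b: (-2)·(5/12) + (9)·(1/6) + (5)·(1/4) + (-1)·(1/6) = 7/4.
The best pure response is a with expected payoff 17/6.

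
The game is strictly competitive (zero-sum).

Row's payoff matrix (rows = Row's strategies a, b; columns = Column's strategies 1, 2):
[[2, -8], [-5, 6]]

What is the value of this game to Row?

Row minima are -8 and -5, so Row's maximin is -5; column maxima are 2 and 6, so Column's minimax is 2. These differ, so the equilibrium is in mixed strategies.
Let Row play a with probability p. Column is indifferent when 2p − 5(1−p) = −8p + 6(1−p), giving p = 11/21.
Let Column play 1 with probability q. Row is indifferent when 2q − 8(1−q) = −5q + 6(1−q), giving q = 2/3.
The value is 2·(2/3) + (-8)·(1/3) = -4/3.

-4/3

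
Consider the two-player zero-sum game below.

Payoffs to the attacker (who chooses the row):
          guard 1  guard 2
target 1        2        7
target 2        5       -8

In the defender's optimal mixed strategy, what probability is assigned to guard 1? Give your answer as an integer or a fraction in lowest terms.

5/6

Row minima are 2 and -8, so the attacker's maximin is 2; column maxima are 5 and 7, so the defender's minimax is 5. These differ, so the equilibrium is in mixed strategies.
Let the defender play guard 1 with probability q. The attacker is indifferent when 2q + 7(1−q) = 5q − 8(1−q), giving q = 5/6.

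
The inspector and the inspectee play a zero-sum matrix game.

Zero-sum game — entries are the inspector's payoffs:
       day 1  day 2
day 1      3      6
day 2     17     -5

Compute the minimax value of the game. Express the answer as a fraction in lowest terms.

Row minima are 3 and -5, so the inspector's maximin is 3; column maxima are 17 and 6, so the inspectee's minimax is 6. These differ, so the equilibrium is in mixed strategies.
Let the inspector play day 1 with probability p. The inspectee is indifferent when 3p + 17(1−p) = 6p − 5(1−p), giving p = 22/25.
Let the inspectee play day 1 with probability q. The inspector is indifferent when 3q + 6(1−q) = 17q − 5(1−q), giving q = 11/25.
The value is 3·(11/25) + (6)·(14/25) = 117/25.

117/25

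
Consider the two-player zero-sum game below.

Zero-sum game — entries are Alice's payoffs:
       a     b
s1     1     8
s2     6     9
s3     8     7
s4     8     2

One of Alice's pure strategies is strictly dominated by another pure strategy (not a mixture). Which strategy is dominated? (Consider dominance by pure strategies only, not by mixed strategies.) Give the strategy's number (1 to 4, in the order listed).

1

Compare s1 with s2: 6 > 1, 9 > 8.
So s2 strictly dominates s1 for Alice; s1 is strictly dominated.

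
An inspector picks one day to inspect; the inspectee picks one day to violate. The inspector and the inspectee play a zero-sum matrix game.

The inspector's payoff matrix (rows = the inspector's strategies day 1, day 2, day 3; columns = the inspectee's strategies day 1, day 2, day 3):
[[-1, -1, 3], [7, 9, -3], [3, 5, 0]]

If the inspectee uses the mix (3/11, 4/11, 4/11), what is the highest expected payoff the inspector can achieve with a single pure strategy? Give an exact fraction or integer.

45/11

day 1: (-1)·(3/11) + (-1)·(4/11) + (3)·(4/11) = 5/11.
day 2: (7)·(3/11) + (9)·(4/11) + (-3)·(4/11) = 45/11.
day 3: (3)·(3/11) + (5)·(4/11) + (0)·(4/11) = 29/11.
The best pure response is day 2 with expected payoff 45/11.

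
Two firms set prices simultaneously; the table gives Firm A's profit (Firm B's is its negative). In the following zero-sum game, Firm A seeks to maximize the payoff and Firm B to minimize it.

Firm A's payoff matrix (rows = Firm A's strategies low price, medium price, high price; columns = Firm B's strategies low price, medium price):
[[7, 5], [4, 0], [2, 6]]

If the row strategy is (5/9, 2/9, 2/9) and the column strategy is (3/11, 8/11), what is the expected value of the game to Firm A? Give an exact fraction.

Against (3/11, 8/11), each row's expected payoff is low price: 61/11; medium price: 12/11; high price: 54/11.
Taking the (5/9, 2/9, 2/9)-weighted average: (5/9)·(61/11) + (2/9)·(12/11) + (2/9)·(54/11) = 437/99.

437/99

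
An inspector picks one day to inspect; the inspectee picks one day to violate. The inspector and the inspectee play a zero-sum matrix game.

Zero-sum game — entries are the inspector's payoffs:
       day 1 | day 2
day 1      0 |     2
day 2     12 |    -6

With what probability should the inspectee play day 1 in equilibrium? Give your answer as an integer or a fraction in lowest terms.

2/5

Row minima are 0 and -6, so the inspector's maximin is 0; column maxima are 12 and 2, so the inspectee's minimax is 2. These differ, so the equilibrium is in mixed strategies.
Let the inspectee play day 1 with probability q. The inspector is indifferent when 2(1−q) = 12q − 6(1−q), giving q = 2/5.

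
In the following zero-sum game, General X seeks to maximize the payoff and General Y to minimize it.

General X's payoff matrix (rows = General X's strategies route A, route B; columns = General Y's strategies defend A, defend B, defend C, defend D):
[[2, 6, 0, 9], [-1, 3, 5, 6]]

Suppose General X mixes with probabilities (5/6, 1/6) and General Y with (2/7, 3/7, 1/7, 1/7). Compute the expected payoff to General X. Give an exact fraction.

173/42

Against (2/7, 3/7, 1/7, 1/7), each row's expected payoff is route A: 31/7; route B: 18/7.
Taking the (5/6, 1/6)-weighted average: (5/6)·(31/7) + (1/6)·(18/7) = 173/42.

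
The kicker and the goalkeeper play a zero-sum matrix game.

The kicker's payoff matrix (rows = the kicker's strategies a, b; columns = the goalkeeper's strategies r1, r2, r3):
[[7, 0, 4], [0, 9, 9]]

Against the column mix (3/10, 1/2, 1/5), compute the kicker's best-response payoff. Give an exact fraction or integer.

63/10

a: (7)·(3/10) + (0)·(1/2) + (4)·(1/5) = 29/10.
b: (0)·(3/10) + (9)·(1/2) + (9)·(1/5) = 63/10.
The best pure response is b with expected payoff 63/10.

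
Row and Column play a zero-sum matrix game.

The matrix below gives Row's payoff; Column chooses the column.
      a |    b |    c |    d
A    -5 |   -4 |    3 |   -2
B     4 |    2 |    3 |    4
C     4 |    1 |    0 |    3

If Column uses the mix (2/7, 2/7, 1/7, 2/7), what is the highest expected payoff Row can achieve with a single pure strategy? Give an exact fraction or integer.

23/7

A: (-5)·(2/7) + (-4)·(2/7) + (3)·(1/7) + (-2)·(2/7) = -19/7.
B: (4)·(2/7) + (2)·(2/7) + (3)·(1/7) + (4)·(2/7) = 23/7.
C: (4)·(2/7) + (1)·(2/7) + (0)·(1/7) + (3)·(2/7) = 16/7.
The best pure response is B with expected payoff 23/7.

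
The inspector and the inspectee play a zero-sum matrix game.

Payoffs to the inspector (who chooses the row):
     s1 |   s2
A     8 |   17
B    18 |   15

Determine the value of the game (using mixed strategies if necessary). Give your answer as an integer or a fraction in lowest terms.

31/2

Row minima are 8 and 15, so the inspector's maximin is 15; column maxima are 18 and 17, so the inspectee's minimax is 17. These differ, so the equilibrium is in mixed strategies.
Let the inspector play A with probability p. The inspectee is indifferent when 8p + 18(1−p) = 17p + 15(1−p), giving p = 1/4.
Let the inspectee play s1 with probability q. The inspector is indifferent when 8q + 17(1−q) = 18q + 15(1−q), giving q = 1/6.
The value is 8·(1/6) + (17)·(5/6) = 31/2.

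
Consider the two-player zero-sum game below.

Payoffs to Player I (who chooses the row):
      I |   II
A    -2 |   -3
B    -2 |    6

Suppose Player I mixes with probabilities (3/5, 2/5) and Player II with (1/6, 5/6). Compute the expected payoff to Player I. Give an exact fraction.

Against (1/6, 5/6), each row's expected payoff is A: -17/6; B: 14/3.
Taking the (3/5, 2/5)-weighted average: (3/5)·(-17/6) + (2/5)·(14/3) = 1/6.

1/6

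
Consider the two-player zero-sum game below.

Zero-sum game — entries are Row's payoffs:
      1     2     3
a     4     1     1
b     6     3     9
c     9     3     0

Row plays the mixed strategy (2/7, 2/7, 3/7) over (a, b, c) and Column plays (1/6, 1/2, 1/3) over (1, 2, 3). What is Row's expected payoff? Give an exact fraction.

23/7

Against (1/6, 1/2, 1/3), each row's expected payoff is a: 3/2; b: 11/2; c: 3.
Taking the (2/7, 2/7, 3/7)-weighted average: (2/7)·(3/2) + (2/7)·(11/2) + (3/7)·(3) = 23/7.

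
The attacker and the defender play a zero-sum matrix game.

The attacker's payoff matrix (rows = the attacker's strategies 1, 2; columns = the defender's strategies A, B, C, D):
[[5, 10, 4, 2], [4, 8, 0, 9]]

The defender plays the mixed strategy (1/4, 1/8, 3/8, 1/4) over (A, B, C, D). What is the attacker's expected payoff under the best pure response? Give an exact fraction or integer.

1: (5)·(1/4) + (10)·(1/8) + (4)·(3/8) + (2)·(1/4) = 9/2.
2: (4)·(1/4) + (8)·(1/8) + (0)·(3/8) + (9)·(1/4) = 17/4.
The best pure response is 1 with expected payoff 9/2.

9/2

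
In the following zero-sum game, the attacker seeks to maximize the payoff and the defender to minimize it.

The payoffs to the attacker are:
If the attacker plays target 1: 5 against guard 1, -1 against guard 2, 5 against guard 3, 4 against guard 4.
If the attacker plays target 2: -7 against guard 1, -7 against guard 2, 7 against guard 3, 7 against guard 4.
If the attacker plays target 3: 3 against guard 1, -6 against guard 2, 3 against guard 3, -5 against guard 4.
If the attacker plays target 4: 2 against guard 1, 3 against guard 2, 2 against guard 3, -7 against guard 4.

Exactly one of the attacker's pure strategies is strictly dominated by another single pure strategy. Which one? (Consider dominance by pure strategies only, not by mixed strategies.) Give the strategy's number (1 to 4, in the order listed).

Compare target 3 with target 1: 5 > 3, -1 > -6, 5 > 3, 4 > -5.
So target 1 strictly dominates target 3 for the attacker; target 3 is strictly dominated.

3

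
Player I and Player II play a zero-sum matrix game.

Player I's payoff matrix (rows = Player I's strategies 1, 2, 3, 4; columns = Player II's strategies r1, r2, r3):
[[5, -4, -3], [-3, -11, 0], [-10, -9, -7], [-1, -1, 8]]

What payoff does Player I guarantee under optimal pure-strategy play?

-1

Row minima: -4, -11, -10, -1 → Player I's maximin is -1.
Column maxima: 5, -1, 8 → Player II's minimax is -1.
They coincide at (4, r2), so the value is -1.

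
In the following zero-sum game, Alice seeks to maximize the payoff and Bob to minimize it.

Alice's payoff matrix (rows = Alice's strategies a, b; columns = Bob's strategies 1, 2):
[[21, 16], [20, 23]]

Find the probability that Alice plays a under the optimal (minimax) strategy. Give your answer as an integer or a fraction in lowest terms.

Row minima are 16 and 20, so Alice's maximin is 20; column maxima are 21 and 23, so Bob's minimax is 21. These differ, so the equilibrium is in mixed strategies.
Let Alice play a with probability p. Bob is indifferent when 21p + 20(1−p) = 16p + 23(1−p), giving p = 3/8.

3/8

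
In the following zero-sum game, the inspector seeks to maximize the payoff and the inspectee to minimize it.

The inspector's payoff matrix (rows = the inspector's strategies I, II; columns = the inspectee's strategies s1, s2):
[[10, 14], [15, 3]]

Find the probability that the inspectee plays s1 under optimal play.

11/16

Row minima are 10 and 3, so the inspector's maximin is 10; column maxima are 15 and 14, so the inspectee's minimax is 14. These differ, so the equilibrium is in mixed strategies.
Let the inspectee play s1 with probability q. The inspector is indifferent when 10q + 14(1−q) = 15q + 3(1−q), giving q = 11/16.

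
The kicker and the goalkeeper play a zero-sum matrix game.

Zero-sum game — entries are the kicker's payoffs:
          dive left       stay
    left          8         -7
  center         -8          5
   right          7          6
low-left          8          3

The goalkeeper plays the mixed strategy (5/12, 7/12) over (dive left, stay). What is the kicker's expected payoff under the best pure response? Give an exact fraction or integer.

77/12

left: (8)·(5/12) + (-7)·(7/12) = -3/4.
center: (-8)·(5/12) + (5)·(7/12) = -5/12.
right: (7)·(5/12) + (6)·(7/12) = 77/12.
low-left: (8)·(5/12) + (3)·(7/12) = 61/12.
The best pure response is right with expected payoff 77/12.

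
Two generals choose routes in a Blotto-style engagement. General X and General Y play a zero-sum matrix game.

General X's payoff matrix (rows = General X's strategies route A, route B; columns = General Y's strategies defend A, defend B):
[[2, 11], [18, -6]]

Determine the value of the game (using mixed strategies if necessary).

Row minima are 2 and -6, so General X's maximin is 2; column maxima are 18 and 11, so General Y's minimax is 11. These differ, so the equilibrium is in mixed strategies.
Let General X play route A with probability p. General Y is indifferent when 2p + 18(1−p) = 11p − 6(1−p), giving p = 8/11.
Let General Y play defend A with probability q. General X is indifferent when 2q + 11(1−q) = 18q − 6(1−q), giving q = 17/33.
The value is 2·(17/33) + (11)·(16/33) = 70/11.

70/11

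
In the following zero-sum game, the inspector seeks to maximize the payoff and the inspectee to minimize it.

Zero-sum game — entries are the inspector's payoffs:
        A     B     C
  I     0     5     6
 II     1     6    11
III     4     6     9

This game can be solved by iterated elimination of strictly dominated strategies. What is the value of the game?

4

Row I is strictly dominated by row II (1>0, 6>5, 11>6); eliminate I.
Column C is strictly dominated by A for the inspectee (1<11, 4<9); eliminate C.
Column B is strictly dominated by A for the inspectee (1<6, 4<6); eliminate B.
Row II is strictly dominated by row III (4>1); eliminate II.
Only (III, A) remains, with payoff 4.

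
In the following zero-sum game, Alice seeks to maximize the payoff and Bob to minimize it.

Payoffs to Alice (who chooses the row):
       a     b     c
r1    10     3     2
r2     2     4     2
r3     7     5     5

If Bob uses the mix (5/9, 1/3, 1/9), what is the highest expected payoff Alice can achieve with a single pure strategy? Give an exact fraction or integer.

61/9

r1: (10)·(5/9) + (3)·(1/3) + (2)·(1/9) = 61/9.
r2: (2)·(5/9) + (4)·(1/3) + (2)·(1/9) = 8/3.
r3: (7)·(5/9) + (5)·(1/3) + (5)·(1/9) = 55/9.
The best pure response is r1 with expected payoff 61/9.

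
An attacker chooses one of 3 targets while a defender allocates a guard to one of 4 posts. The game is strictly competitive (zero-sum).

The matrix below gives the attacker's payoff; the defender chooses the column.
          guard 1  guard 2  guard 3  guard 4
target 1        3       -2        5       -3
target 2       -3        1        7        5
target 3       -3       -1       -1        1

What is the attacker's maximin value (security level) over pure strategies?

-3

The worst-case payoff for each row is target 1: -3, target 2: -3, target 3: -3.
The best of these is -3.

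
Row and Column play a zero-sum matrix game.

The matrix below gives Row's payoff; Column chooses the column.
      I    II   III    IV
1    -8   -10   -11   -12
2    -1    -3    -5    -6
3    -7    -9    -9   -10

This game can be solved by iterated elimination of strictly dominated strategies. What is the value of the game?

Column I is strictly dominated by II for Column (-10<-8, -3<-1, -9<-7); eliminate I.
Row 1 is strictly dominated by row 2 (-3>-10, -5>-11, -6>-12); eliminate 1.
Row 3 is strictly dominated by row 2 (-3>-9, -5>-9, -6>-10); eliminate 3.
Column II is strictly dominated by III for Column (-5<-3); eliminate II.
Column III is strictly dominated by IV for Column (-6<-5); eliminate III.
Only (2, IV) remains, with payoff -6.

-6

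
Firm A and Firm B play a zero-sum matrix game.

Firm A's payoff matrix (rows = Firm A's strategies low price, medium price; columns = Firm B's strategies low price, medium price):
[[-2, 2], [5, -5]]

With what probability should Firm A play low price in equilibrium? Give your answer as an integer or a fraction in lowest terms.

Row minima are -2 and -5, so Firm A's maximin is -2; column maxima are 5 and 2, so Firm B's minimax is 2. These differ, so the equilibrium is in mixed strategies.
Let Firm A play low price with probability p. Firm B is indifferent when −2p + 5(1−p) = 2p − 5(1−p), giving p = 5/7.

5/7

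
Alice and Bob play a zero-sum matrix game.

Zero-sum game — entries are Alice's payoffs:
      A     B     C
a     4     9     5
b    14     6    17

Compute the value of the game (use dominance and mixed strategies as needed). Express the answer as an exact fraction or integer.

102/13

Column C is strictly dominated by A for Bob (it gives Alice more in every row).
The remaining 2×2 game on (a, b) × (A, B) has no saddle point. Let Alice play a with probability p; indifference gives 4p + 14(1−p) = 9p + 6(1−p), so p = 8/13.
Similarly Bob's optimal q on A is 3/13, and the value is 4·(3/13) + (9)·(10/13) = 102/13.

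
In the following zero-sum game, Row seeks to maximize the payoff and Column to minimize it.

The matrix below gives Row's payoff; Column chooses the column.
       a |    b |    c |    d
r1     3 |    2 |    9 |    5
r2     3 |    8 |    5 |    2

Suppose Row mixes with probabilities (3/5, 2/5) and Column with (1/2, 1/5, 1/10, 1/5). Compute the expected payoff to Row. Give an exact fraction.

Against (1/2, 1/5, 1/10, 1/5), each row's expected payoff is r1: 19/5; r2: 4.
Taking the (3/5, 2/5)-weighted average: (3/5)·(19/5) + (2/5)·(4) = 97/25.

97/25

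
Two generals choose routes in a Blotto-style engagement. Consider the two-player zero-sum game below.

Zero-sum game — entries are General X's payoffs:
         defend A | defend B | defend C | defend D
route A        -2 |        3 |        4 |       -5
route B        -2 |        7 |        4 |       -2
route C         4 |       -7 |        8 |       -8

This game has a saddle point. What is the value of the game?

-2

Row minima: -5, -2, -8 → General X's maximin is -2.
Column maxima: 4, 7, 8, -2 → General Y's minimax is -2.
They coincide at (route B, defend D), so the value is -2.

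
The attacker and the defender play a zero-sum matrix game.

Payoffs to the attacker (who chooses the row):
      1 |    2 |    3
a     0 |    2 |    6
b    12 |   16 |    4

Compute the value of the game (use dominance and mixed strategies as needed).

36/7

Column 2 is strictly dominated by 1 for the defender (it gives the attacker more in every row).
The remaining 2×2 game on (a, b) × (1, 3) has no saddle point. Let the attacker play a with probability p; indifference gives 12(1−p) = 6p + 4(1−p), so p = 4/7.
Similarly the defender's optimal q on 1 is 1/7, and the value is 0·(1/7) + (6)·(6/7) = 36/7.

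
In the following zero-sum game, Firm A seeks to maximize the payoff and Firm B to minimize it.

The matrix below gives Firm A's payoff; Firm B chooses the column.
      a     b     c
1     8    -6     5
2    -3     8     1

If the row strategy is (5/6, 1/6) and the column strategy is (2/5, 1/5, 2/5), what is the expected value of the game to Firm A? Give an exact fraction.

Against (2/5, 1/5, 2/5), each row's expected payoff is 1: 4; 2: 4/5.
Taking the (5/6, 1/6)-weighted average: (5/6)·(4) + (1/6)·(4/5) = 52/15.

52/15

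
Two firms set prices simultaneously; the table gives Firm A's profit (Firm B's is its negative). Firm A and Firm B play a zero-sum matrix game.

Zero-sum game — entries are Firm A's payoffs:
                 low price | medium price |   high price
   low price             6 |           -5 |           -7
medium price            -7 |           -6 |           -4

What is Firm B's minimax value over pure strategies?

The worst case (largest entry) in each column is low price: 6, medium price: -5, high price: -4.
The best (smallest) of these is -5.

-5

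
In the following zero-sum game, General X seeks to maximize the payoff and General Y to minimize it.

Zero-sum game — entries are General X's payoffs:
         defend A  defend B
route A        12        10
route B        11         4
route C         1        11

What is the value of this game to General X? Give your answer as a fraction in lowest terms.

61/6

Row route B is strictly dominated by row route A, so General X never plays it.
The remaining 2×2 game on (route A, route C) × (defend A, defend B) has no saddle point. Let General X play route A with probability p; indifference gives 12p + (1−p) = 10p + 11(1−p), so p = 5/6.
Similarly General Y's optimal q on defend A is 1/12, and the value is 12·(1/12) + (10)·(11/12) = 61/6.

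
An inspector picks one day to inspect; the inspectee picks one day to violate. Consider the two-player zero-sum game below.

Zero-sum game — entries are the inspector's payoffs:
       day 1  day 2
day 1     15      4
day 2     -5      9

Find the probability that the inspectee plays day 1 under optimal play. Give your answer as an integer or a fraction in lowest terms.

Row minima are 4 and -5, so the inspector's maximin is 4; column maxima are 15 and 9, so the inspectee's minimax is 9. These differ, so the equilibrium is in mixed strategies.
Let the inspectee play day 1 with probability q. The inspector is indifferent when 15q + 4(1−q) = −5q + 9(1−q), giving q = 1/5.

1/5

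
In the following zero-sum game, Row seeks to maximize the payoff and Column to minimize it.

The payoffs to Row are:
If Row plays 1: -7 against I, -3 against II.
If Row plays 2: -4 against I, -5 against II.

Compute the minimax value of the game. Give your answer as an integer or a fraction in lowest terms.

-23/5

Row minima are -7 and -5, so Row's maximin is -5; column maxima are -4 and -3, so Column's minimax is -4. These differ, so the equilibrium is in mixed strategies.
Let Row play 1 with probability p. Column is indifferent when −7p − 4(1−p) = −3p − 5(1−p), giving p = 1/5.
Let Column play I with probability q. Row is indifferent when −7q − 3(1−q) = −4q − 5(1−q), giving q = 2/5.
The value is -7·(2/5) + (-3)·(3/5) = -23/5.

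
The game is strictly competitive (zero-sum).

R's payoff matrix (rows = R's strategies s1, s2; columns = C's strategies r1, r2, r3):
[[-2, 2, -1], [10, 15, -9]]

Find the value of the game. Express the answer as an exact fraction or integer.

-7/5

Column r2 is strictly dominated by r1 for C (it gives R more in every row).
The remaining 2×2 game on (s1, s2) × (r1, r3) has no saddle point. Let R play s1 with probability p; indifference gives −2p + 10(1−p) = −p − 9(1−p), so p = 19/20.
Similarly C's optimal q on r1 is 2/5, and the value is -2·(2/5) + (-1)·(3/5) = -7/5.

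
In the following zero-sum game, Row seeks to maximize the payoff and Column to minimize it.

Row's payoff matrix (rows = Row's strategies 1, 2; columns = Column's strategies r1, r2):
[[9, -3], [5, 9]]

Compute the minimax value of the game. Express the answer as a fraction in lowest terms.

6

Row minima are -3 and 5, so Row's maximin is 5; column maxima are 9 and 9, so Column's minimax is 9. These differ, so the equilibrium is in mixed strategies.
Let Row play 1 with probability p. Column is indifferent when 9p + 5(1−p) = −3p + 9(1−p), giving p = 1/4.
Let Column play r1 with probability q. Row is indifferent when 9q − 3(1−q) = 5q + 9(1−q), giving q = 3/4.
The value is 9·(3/4) + (-3)·(1/4) = 6.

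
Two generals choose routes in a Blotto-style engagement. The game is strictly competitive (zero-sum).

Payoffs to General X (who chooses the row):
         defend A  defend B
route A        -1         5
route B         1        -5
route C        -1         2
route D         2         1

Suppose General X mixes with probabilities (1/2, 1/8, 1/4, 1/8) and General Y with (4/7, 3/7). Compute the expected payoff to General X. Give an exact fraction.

6/7

Against (4/7, 3/7), each row's expected payoff is route A: 11/7; route B: -11/7; route C: 2/7; route D: 11/7.
Taking the (1/2, 1/8, 1/4, 1/8)-weighted average: (1/2)·(11/7) + (1/8)·(-11/7) + (1/4)·(2/7) + (1/8)·(11/7) = 6/7.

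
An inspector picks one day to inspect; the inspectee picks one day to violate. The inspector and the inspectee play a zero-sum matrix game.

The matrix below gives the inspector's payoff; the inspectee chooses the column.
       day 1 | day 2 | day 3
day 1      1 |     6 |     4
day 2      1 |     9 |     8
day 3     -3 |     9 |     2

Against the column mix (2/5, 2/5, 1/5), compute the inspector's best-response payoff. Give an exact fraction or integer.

28/5

day 1: (1)·(2/5) + (6)·(2/5) + (4)·(1/5) = 18/5.
day 2: (1)·(2/5) + (9)·(2/5) + (8)·(1/5) = 28/5.
day 3: (-3)·(2/5) + (9)·(2/5) + (2)·(1/5) = 14/5.
The best pure response is day 2 with expected payoff 28/5.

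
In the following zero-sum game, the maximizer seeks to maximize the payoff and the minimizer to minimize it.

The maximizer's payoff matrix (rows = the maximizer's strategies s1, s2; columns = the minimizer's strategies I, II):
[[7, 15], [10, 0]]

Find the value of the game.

25/3

Row minima are 7 and 0, so the maximizer's maximin is 7; column maxima are 10 and 15, so the minimizer's minimax is 10. These differ, so the equilibrium is in mixed strategies.
Let the maximizer play s1 with probability p. The minimizer is indifferent when 7p + 10(1−p) = 15p, giving p = 5/9.
Let the minimizer play I with probability q. The maximizer is indifferent when 7q + 15(1−q) = 10q, giving q = 5/6.
The value is 7·(5/6) + (15)·(1/6) = 25/3.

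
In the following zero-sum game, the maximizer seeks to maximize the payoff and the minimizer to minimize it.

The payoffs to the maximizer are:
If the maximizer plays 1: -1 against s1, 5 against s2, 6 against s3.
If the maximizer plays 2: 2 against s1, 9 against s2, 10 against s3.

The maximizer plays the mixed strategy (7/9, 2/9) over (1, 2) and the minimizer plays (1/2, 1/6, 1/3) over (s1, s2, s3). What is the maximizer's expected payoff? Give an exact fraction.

Against (1/2, 1/6, 1/3), each row's expected payoff is 1: 7/3; 2: 35/6.
Taking the (7/9, 2/9)-weighted average: (7/9)·(7/3) + (2/9)·(35/6) = 28/9.

28/9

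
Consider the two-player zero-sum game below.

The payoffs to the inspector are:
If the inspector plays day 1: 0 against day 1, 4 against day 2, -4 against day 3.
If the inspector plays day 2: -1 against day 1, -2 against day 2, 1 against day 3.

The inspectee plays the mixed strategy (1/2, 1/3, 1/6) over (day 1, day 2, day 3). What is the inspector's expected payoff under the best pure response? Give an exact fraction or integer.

2/3

day 1: (0)·(1/2) + (4)·(1/3) + (-4)·(1/6) = 2/3.
day 2: (-1)·(1/2) + (-2)·(1/3) + (1)·(1/6) = -1.
The best pure response is day 1 with expected payoff 2/3.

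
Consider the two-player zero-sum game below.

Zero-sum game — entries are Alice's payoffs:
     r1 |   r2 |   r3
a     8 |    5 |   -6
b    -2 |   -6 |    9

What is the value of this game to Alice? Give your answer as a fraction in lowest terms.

Column r1 is strictly dominated by r2 for Bob (it gives Alice more in every row).
The remaining 2×2 game on (a, b) × (r2, r3) has no saddle point. Let Alice play a with probability p; indifference gives 5p − 6(1−p) = −6p + 9(1−p), so p = 15/26.
Similarly Bob's optimal q on r2 is 15/26, and the value is 5·(15/26) + (-6)·(11/26) = 9/26.

9/26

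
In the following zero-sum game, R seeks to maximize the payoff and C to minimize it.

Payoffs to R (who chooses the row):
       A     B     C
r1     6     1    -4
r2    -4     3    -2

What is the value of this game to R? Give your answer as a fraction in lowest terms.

-7/3

Column B is strictly dominated by C for C (it gives R more in every row).
The remaining 2×2 game on (r1, r2) × (A, C) has no saddle point. Let R play r1 with probability p; indifference gives 6p − 4(1−p) = −4p − 2(1−p), so p = 1/6.
Similarly C's optimal q on A is 1/6, and the value is 6·(1/6) + (-4)·(5/6) = -7/3.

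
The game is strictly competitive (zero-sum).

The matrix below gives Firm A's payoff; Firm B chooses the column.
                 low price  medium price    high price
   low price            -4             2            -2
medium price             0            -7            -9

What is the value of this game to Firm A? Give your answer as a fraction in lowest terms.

Column medium price is strictly dominated by high price for Firm B (it gives Firm A more in every row).
The remaining 2×2 game on (low price, medium price) × (low price, high price) has no saddle point. Let Firm A play low price with probability p; indifference gives −4p = −2p − 9(1−p), so p = 9/11.
Similarly Firm B's optimal q on low price is 7/11, and the value is -4·(7/11) + (-2)·(4/11) = -36/11.

-36/11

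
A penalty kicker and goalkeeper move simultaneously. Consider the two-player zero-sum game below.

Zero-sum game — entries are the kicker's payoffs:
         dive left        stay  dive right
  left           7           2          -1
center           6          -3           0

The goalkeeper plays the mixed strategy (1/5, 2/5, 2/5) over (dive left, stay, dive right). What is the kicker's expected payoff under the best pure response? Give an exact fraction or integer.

9/5

left: (7)·(1/5) + (2)·(2/5) + (-1)·(2/5) = 9/5.
center: (6)·(1/5) + (-3)·(2/5) + (0)·(2/5) = 0.
The best pure response is left with expected payoff 9/5.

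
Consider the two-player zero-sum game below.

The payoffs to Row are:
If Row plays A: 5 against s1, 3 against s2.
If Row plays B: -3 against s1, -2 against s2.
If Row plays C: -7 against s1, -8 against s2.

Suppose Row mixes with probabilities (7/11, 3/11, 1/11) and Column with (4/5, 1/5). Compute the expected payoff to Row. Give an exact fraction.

83/55

Against (4/5, 1/5), each row's expected payoff is A: 23/5; B: -14/5; C: -36/5.
Taking the (7/11, 3/11, 1/11)-weighted average: (7/11)·(23/5) + (3/11)·(-14/5) + (1/11)·(-36/5) = 83/55.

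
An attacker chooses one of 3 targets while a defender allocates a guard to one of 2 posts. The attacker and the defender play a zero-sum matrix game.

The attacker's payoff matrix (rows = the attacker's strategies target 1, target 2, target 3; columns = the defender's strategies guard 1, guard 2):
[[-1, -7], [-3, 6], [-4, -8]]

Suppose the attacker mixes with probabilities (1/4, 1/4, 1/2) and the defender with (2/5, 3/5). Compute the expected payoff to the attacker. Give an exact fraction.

-15/4

Against (2/5, 3/5), each row's expected payoff is target 1: -23/5; target 2: 12/5; target 3: -32/5.
Taking the (1/4, 1/4, 1/2)-weighted average: (1/4)·(-23/5) + (1/4)·(12/5) + (1/2)·(-32/5) = -15/4.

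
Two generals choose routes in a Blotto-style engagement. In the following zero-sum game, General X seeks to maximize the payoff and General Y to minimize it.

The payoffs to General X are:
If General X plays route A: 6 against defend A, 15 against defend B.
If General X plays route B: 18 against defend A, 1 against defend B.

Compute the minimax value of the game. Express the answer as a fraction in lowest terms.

132/13

Row minima are 6 and 1, so General X's maximin is 6; column maxima are 18 and 15, so General Y's minimax is 15. These differ, so the equilibrium is in mixed strategies.
Let General X play route A with probability p. General Y is indifferent when 6p + 18(1−p) = 15p + (1−p), giving p = 17/26.
Let General Y play defend A with probability q. General X is indifferent when 6q + 15(1−q) = 18q + (1−q), giving q = 7/13.
The value is 6·(7/13) + (15)·(6/13) = 132/13.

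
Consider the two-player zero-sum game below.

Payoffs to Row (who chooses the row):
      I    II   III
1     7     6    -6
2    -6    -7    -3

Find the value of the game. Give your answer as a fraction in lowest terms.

Column I is strictly dominated by II for Column (it gives Row more in every row).
The remaining 2×2 game on (1, 2) × (II, III) has no saddle point. Let Row play 1 with probability p; indifference gives 6p − 7(1−p) = −6p − 3(1−p), so p = 1/4.
Similarly Column's optimal q on II is 3/16, and the value is 6·(3/16) + (-6)·(13/16) = -15/4.

-15/4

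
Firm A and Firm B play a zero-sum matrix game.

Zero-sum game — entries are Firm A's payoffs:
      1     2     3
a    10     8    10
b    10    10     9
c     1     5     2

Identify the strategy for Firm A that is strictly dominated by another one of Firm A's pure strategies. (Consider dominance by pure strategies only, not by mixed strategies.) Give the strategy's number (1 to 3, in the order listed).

Compare c with a: 10 > 1, 8 > 5, 10 > 2.
So a strictly dominates c for Firm A; c is strictly dominated.

3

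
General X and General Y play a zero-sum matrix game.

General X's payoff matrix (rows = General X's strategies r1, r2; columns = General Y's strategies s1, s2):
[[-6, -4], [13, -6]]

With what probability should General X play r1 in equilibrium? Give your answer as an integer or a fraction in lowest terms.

19/21

Row minima are -6 and -6, so General X's maximin is -6; column maxima are 13 and -4, so General Y's minimax is -4. These differ, so the equilibrium is in mixed strategies.
Let General X play r1 with probability p. General Y is indifferent when −6p + 13(1−p) = −4p − 6(1−p), giving p = 19/21.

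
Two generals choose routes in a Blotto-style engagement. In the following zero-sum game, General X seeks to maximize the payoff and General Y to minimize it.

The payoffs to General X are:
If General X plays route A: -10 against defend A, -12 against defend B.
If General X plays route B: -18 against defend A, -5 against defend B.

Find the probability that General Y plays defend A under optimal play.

Row minima are -12 and -18, so General X's maximin is -12; column maxima are -10 and -5, so General Y's minimax is -10. These differ, so the equilibrium is in mixed strategies.
Let General Y play defend A with probability q. General X is indifferent when −10q − 12(1−q) = −18q − 5(1−q), giving q = 7/15.

7/15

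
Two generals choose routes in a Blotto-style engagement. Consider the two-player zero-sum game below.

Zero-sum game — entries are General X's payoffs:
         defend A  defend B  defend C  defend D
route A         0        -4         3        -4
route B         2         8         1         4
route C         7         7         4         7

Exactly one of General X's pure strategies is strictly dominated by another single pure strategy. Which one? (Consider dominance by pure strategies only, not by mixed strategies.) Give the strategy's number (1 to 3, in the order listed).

Compare route A with route C: 7 > 0, 7 > -4, 4 > 3, 7 > -4.
So route C strictly dominates route A for General X; route A is strictly dominated.

1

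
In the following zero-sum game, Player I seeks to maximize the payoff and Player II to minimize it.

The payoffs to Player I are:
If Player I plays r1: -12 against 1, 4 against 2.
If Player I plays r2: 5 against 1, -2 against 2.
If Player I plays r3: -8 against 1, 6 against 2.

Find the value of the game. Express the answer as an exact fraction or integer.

Row r1 is strictly dominated by row r3, so Player I never plays it.
The remaining 2×2 game on (r2, r3) × (1, 2) has no saddle point. Let Player I play r2 with probability p; indifference gives 5p − 8(1−p) = −2p + 6(1−p), so p = 2/3.
Similarly Player II's optimal q on 1 is 8/21, and the value is 5·(8/21) + (-2)·(13/21) = 2/3.

2/3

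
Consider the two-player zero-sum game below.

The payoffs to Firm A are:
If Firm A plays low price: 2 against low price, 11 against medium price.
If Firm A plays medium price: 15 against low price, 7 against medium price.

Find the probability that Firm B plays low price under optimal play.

Row minima are 2 and 7, so Firm A's maximin is 7; column maxima are 15 and 11, so Firm B's minimax is 11. These differ, so the equilibrium is in mixed strategies.
Let Firm B play low price with probability q. Firm A is indifferent when 2q + 11(1−q) = 15q + 7(1−q), giving q = 4/17.

4/17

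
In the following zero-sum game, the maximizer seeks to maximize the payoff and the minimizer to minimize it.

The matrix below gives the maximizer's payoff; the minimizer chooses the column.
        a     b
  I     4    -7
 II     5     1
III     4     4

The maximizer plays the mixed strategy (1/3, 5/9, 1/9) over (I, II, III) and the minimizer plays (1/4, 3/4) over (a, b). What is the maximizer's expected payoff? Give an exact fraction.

5/36

Against (1/4, 3/4), each row's expected payoff is I: -17/4; II: 2; III: 4.
Taking the (1/3, 5/9, 1/9)-weighted average: (1/3)·(-17/4) + (5/9)·(2) + (1/9)·(4) = 5/36.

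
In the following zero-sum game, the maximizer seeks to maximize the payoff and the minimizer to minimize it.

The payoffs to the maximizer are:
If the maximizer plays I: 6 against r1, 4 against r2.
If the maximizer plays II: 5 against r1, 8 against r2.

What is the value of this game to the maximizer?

Row minima are 4 and 5, so the maximizer's maximin is 5; column maxima are 6 and 8, so the minimizer's minimax is 6. These differ, so the equilibrium is in mixed strategies.
Let the maximizer play I with probability p. The minimizer is indifferent when 6p + 5(1−p) = 4p + 8(1−p), giving p = 3/5.
Let the minimizer play r1 with probability q. The maximizer is indifferent when 6q + 4(1−q) = 5q + 8(1−q), giving q = 4/5.
The value is 6·(4/5) + (4)·(1/5) = 28/5.

28/5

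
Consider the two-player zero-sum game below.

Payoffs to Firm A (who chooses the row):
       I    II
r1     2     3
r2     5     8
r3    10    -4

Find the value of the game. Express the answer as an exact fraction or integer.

100/17

Row r1 is strictly dominated by row r2, so Firm A never plays it.
The remaining 2×2 game on (r2, r3) × (I, II) has no saddle point. Let Firm A play r2 with probability p; indifference gives 5p + 10(1−p) = 8p − 4(1−p), so p = 14/17.
Similarly Firm B's optimal q on I is 12/17, and the value is 5·(12/17) + (8)·(5/17) = 100/17.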